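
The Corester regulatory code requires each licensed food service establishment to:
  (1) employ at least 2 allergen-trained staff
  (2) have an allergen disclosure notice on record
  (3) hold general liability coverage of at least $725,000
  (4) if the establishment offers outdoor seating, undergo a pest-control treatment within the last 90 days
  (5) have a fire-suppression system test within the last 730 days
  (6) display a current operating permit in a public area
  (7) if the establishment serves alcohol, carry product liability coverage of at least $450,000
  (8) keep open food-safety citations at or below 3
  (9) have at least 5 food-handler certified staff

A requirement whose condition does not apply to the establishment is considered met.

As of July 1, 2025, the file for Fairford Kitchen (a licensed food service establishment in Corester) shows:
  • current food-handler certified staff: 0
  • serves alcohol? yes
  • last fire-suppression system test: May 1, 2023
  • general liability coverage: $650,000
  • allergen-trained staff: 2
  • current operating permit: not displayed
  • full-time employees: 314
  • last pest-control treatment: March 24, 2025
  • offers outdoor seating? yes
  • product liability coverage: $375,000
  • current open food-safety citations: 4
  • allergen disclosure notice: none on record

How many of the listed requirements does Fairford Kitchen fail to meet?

8

1. allergen-trained staff 2 ≥ 2 → met
2. allergen disclosure notice absent → not met
3. general liability coverage $650,000 < $725,000 → not met
4. condition 'offers outdoor seating' holds; pest-control treatment 99 days ago vs limit 90 → not met
5. fire-suppression system test 792 days ago vs limit 730 → not met
6. current operating permit absent → not met
7. condition 'serves alcohol' holds; product liability coverage $375,000 < $450,000 → not met
8. open food-safety citations 4 > 3 → not met
9. food-handler certified staff 0 < 5 → not met
Not met: 8 of 9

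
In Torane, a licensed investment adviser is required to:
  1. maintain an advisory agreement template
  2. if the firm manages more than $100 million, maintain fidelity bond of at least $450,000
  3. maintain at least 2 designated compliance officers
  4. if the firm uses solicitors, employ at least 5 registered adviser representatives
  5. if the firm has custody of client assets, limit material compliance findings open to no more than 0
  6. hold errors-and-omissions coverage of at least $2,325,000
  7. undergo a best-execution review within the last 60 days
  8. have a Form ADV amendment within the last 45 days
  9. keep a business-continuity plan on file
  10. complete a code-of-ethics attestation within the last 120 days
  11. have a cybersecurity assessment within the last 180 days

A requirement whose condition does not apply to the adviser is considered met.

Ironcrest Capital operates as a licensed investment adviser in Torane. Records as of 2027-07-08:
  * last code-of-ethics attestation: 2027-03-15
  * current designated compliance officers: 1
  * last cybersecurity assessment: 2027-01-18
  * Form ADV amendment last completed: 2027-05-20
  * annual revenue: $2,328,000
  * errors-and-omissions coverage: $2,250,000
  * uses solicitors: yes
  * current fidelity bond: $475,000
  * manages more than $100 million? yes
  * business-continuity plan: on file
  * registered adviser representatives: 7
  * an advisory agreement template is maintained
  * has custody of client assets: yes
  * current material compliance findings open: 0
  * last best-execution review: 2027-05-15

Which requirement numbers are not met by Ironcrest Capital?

3, 6, 8

1. advisory agreement template present → met
2. condition 'manages more than $100 million' holds; fidelity bond $475,000 ≥ $450,000 → met
3. designated compliance officers 1 < 2 → not met
4. condition 'uses solicitors' holds; registered adviser representatives 7 ≥ 5 → met
5. condition 'has custody of client assets' holds; material compliance findings open 0 ≤ 0 → met
6. errors-and-omissions coverage $2,250,000 < $2,325,000 → not met
7. best-execution review 54 days ago vs limit 60 → met
8. Form ADV amendment 49 days ago vs limit 45 → not met
9. business-continuity plan present → met
10. code-of-ethics attestation 115 days ago vs limit 120 → met
11. cybersecurity assessment 171 days ago vs limit 180 → met
Not met: 3, 6, 8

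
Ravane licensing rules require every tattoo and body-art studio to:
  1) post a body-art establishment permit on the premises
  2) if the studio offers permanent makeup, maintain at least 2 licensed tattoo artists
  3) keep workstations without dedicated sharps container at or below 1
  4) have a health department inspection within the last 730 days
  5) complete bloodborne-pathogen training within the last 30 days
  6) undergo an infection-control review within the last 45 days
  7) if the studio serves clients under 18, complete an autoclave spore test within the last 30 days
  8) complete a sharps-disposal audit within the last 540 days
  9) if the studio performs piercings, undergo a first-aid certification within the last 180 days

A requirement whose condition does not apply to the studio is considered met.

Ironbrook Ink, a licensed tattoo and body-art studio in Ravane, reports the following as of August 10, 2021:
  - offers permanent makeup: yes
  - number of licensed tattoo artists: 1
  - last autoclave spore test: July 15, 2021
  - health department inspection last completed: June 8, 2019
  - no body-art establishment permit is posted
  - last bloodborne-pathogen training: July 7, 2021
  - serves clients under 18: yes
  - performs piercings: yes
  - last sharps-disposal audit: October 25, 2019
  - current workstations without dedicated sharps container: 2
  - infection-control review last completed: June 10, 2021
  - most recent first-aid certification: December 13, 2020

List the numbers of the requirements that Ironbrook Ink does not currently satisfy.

1, 2, 3, 4, 5, 6, 8, 9

1. body-art establishment permit absent → not met
2. condition 'offers permanent makeup' holds; licensed tattoo artists 1 < 2 → not met
3. workstations without dedicated sharps container 2 > 1 → not met
4. health department inspection 794 days ago vs limit 730 → not met
5. bloodborne-pathogen training 34 days ago vs limit 30 → not met
6. infection-control review 61 days ago vs limit 45 → not met
7. condition 'serves clients under 18' holds; autoclave spore test 26 days ago vs limit 30 → met
8. sharps-disposal audit 655 days ago vs limit 540 → not met
9. condition 'performs piercings' holds; first-aid certification 240 days ago vs limit 180 → not met
Not met: 1, 2, 3, 4, 5, 6, 8, 9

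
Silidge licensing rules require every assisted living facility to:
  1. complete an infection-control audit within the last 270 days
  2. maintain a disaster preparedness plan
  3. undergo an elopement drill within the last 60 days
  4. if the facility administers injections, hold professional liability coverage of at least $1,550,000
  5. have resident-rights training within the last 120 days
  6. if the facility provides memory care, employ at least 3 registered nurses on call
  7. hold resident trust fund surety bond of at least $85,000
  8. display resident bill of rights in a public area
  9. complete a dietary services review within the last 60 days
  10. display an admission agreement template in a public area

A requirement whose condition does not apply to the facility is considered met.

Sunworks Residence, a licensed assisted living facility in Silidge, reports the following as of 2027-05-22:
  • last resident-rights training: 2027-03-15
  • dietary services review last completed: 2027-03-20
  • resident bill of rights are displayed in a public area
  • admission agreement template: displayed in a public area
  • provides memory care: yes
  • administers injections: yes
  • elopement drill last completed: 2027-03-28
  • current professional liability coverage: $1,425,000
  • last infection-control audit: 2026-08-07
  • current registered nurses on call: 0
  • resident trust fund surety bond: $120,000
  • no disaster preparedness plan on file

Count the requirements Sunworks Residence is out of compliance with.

1. infection-control audit 288 days ago vs limit 270 → not met
2. disaster preparedness plan absent → not met
3. elopement drill 55 days ago vs limit 60 → met
4. condition 'administers injections' holds; professional liability coverage $1,425,000 < $1,550,000 → not met
5. resident-rights training 68 days ago vs limit 120 → met
6. condition 'provides memory care' holds; registered nurses on call 0 < 3 → not met
7. resident trust fund surety bond $120,000 ≥ $85,000 → met
8. resident bill of rights present → met
9. dietary services review 63 days ago vs limit 60 → not met
10. admission agreement template present → met
Not met: 5 of 10

5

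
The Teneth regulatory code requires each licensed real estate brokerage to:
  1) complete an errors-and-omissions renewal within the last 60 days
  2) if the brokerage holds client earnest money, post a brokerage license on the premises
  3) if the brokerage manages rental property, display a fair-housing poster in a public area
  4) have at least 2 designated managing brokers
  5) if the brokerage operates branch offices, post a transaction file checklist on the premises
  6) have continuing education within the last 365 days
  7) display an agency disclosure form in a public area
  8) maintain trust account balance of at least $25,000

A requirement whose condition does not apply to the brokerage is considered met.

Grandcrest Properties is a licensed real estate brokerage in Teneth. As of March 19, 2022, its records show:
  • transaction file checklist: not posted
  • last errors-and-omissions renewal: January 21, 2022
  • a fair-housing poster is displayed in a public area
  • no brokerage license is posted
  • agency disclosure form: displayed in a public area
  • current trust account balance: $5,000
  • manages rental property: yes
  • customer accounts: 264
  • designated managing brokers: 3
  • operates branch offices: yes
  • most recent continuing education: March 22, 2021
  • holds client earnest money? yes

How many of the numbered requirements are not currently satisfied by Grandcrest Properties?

3

1. errors-and-omissions renewal 57 days ago vs limit 60 → met
2. condition 'holds client earnest money' holds; brokerage license absent → not met
3. condition 'manages rental property' holds; fair-housing poster present → met
4. designated managing brokers 3 ≥ 2 → met
5. condition 'operates branch offices' holds; transaction file checklist absent → not met
6. continuing education 362 days ago vs limit 365 → met
7. agency disclosure form present → met
8. trust account balance $5,000 < $25,000 → not met
Not met: 3 of 8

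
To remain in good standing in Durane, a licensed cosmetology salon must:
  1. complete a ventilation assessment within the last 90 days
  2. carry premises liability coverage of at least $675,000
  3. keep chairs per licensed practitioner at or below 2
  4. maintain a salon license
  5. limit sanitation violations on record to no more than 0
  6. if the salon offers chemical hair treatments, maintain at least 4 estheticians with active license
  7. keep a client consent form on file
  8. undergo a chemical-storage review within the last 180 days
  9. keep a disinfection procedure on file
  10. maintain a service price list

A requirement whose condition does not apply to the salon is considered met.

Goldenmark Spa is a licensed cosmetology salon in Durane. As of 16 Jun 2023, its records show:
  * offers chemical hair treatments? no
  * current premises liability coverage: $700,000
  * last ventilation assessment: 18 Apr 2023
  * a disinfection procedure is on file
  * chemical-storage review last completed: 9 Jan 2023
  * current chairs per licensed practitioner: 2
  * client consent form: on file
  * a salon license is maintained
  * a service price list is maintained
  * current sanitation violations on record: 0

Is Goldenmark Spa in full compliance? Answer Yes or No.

Yes

1. ventilation assessment 59 days ago vs limit 90 → met
2. premises liability coverage $700,000 ≥ $675,000 → met
3. chairs per licensed practitioner 2 ≤ 2 → met
4. salon license present → met
5. sanitation violations on record 0 ≤ 0 → met
6. condition 'offers chemical hair treatments' does not hold → requirement n/a → met
7. client consent form present → met
8. chemical-storage review 158 days ago vs limit 180 → met
9. disinfection procedure present → met
10. service price list present → met
All met.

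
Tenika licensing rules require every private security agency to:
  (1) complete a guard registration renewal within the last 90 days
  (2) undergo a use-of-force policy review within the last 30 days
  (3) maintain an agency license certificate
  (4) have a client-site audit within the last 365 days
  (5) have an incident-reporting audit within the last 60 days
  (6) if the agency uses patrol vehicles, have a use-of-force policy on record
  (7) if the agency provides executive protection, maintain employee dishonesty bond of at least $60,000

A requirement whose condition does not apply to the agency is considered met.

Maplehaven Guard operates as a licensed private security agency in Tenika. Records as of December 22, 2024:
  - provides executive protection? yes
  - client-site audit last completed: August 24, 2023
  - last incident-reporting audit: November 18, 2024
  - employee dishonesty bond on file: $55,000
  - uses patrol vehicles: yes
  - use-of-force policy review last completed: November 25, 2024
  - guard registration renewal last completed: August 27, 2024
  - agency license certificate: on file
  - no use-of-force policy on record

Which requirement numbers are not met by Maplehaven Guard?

1. guard registration renewal 117 days ago vs limit 90 → not met
2. use-of-force policy review 27 days ago vs limit 30 → met
3. agency license certificate present → met
4. client-site audit 486 days ago vs limit 365 → not met
5. incident-reporting audit 34 days ago vs limit 60 → met
6. condition 'uses patrol vehicles' holds; use-of-force policy absent → not met
7. condition 'provides executive protection' holds; employee dishonesty bond $55,000 < $60,000 → not met
Not met: 1, 4, 6, 7

1, 4, 6, 7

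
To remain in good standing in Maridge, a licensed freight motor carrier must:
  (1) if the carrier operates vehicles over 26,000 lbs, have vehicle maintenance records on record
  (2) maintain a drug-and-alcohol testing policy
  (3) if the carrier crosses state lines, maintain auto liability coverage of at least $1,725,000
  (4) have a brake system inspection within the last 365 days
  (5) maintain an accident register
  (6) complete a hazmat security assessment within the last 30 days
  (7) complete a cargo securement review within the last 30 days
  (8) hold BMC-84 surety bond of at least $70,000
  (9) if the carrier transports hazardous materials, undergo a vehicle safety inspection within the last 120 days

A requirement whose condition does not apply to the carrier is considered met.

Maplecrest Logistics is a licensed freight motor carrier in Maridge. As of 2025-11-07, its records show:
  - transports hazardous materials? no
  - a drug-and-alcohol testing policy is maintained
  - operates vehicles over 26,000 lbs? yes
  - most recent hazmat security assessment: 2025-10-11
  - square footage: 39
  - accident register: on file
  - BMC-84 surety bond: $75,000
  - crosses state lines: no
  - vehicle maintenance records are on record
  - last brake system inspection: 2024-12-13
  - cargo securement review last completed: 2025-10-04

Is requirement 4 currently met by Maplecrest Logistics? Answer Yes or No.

4. brake system inspection 329 days ago vs limit 365 → met

Yes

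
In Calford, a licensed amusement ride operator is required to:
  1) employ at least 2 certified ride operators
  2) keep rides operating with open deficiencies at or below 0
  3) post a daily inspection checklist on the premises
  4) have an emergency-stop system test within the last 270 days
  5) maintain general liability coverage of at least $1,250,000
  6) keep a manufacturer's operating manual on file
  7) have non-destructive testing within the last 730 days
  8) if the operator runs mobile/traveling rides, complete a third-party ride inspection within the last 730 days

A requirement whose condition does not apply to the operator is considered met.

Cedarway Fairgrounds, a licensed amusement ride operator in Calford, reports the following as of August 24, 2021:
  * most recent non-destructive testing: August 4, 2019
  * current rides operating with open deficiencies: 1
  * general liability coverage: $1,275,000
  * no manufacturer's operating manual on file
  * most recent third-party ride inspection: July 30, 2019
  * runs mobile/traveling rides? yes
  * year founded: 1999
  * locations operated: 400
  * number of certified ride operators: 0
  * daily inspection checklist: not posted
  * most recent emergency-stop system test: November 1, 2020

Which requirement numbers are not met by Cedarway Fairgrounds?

1, 2, 3, 4, 6, 7, 8

1. certified ride operators 0 < 2 → not met
2. rides operating with open deficiencies 1 > 0 → not met
3. daily inspection checklist absent → not met
4. emergency-stop system test 296 days ago vs limit 270 → not met
5. general liability coverage $1,275,000 ≥ $1,250,000 → met
6. manufacturer's operating manual absent → not met
7. non-destructive testing 751 days ago vs limit 730 → not met
8. condition 'runs mobile/traveling rides' holds; third-party ride inspection 756 days ago vs limit 730 → not met
Not met: 1, 2, 3, 4, 6, 7, 8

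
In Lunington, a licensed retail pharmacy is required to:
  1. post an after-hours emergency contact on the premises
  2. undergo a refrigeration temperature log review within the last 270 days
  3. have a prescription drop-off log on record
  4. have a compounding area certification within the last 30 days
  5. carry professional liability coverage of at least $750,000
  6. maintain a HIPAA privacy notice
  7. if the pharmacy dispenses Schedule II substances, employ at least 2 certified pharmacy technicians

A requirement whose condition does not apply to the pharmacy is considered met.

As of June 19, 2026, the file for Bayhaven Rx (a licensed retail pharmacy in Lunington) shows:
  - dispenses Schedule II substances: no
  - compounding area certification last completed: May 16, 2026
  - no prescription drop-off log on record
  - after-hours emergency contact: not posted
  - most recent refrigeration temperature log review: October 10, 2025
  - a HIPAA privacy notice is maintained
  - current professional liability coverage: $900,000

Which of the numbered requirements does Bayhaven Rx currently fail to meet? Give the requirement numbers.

1. after-hours emergency contact absent → not met
2. refrigeration temperature log review 252 days ago vs limit 270 → met
3. prescription drop-off log absent → not met
4. compounding area certification 34 days ago vs limit 30 → not met
5. professional liability coverage $900,000 ≥ $750,000 → met
6. HIPAA privacy notice present → met
7. condition 'dispenses Schedule II substances' does not hold → requirement n/a → met
Not met: 1, 3, 4

1, 3, 4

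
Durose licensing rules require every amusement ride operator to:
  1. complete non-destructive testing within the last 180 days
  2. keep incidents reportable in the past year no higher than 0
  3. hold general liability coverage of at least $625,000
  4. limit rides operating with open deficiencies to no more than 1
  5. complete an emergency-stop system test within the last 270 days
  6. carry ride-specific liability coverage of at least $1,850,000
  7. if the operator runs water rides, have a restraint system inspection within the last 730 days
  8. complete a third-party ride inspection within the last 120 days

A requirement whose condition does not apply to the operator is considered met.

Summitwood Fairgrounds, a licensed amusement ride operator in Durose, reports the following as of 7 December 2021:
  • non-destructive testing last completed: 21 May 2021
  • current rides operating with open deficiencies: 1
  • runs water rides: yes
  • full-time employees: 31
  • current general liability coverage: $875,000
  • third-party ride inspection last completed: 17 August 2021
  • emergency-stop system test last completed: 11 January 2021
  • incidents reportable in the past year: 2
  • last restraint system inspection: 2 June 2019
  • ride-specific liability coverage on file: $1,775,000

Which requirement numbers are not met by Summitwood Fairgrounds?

1, 2, 5, 6, 7

1. non-destructive testing 200 days ago vs limit 180 → not met
2. incidents reportable in the past year 2 > 0 → not met
3. general liability coverage $875,000 ≥ $625,000 → met
4. rides operating with open deficiencies 1 ≤ 1 → met
5. emergency-stop system test 330 days ago vs limit 270 → not met
6. ride-specific liability coverage $1,775,000 < $1,850,000 → not met
7. condition 'runs water rides' holds; restraint system inspection 919 days ago vs limit 730 → not met
8. third-party ride inspection 112 days ago vs limit 120 → met
Not met: 1, 2, 5, 6, 7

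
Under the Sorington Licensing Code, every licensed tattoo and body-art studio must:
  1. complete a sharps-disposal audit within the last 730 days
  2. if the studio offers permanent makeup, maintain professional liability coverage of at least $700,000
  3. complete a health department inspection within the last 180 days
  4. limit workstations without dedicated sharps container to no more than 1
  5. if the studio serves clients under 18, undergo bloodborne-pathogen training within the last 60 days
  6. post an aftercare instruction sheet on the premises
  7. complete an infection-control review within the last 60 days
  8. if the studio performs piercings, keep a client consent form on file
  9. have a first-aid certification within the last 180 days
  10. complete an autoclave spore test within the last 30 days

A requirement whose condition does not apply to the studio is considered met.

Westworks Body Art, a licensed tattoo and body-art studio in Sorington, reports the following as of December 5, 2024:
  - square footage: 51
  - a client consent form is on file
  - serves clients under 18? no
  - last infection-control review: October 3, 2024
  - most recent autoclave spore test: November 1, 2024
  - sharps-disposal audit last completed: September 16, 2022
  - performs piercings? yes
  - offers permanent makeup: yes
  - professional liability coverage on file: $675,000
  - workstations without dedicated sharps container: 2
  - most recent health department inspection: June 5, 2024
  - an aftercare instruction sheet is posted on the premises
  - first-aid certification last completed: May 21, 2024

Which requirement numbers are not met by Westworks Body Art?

1, 2, 3, 4, 7, 9, 10

1. sharps-disposal audit 811 days ago vs limit 730 → not met
2. condition 'offers permanent makeup' holds; professional liability coverage $675,000 < $700,000 → not met
3. health department inspection 183 days ago vs limit 180 → not met
4. workstations without dedicated sharps container 2 > 1 → not met
5. condition 'serves clients under 18' does not hold → requirement n/a → met
6. aftercare instruction sheet present → met
7. infection-control review 63 days ago vs limit 60 → not met
8. condition 'performs piercings' holds; client consent form present → met
9. first-aid certification 198 days ago vs limit 180 → not met
10. autoclave spore test 34 days ago vs limit 30 → not met
Not met: 1, 2, 3, 4, 7, 9, 10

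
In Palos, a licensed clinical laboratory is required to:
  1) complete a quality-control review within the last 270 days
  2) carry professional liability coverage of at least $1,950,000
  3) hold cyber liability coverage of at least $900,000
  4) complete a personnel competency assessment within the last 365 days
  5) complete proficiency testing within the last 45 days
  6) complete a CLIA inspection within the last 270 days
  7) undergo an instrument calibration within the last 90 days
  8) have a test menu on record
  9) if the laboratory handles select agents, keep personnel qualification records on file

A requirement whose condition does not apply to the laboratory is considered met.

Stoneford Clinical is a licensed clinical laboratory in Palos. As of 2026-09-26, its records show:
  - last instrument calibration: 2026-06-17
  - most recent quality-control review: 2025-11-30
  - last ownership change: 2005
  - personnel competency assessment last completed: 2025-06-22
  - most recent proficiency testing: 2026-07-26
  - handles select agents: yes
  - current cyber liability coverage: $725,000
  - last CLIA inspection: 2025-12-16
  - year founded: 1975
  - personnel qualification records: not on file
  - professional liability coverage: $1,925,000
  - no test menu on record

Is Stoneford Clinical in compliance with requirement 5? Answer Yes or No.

No

5. proficiency testing 62 days ago vs limit 45 → not met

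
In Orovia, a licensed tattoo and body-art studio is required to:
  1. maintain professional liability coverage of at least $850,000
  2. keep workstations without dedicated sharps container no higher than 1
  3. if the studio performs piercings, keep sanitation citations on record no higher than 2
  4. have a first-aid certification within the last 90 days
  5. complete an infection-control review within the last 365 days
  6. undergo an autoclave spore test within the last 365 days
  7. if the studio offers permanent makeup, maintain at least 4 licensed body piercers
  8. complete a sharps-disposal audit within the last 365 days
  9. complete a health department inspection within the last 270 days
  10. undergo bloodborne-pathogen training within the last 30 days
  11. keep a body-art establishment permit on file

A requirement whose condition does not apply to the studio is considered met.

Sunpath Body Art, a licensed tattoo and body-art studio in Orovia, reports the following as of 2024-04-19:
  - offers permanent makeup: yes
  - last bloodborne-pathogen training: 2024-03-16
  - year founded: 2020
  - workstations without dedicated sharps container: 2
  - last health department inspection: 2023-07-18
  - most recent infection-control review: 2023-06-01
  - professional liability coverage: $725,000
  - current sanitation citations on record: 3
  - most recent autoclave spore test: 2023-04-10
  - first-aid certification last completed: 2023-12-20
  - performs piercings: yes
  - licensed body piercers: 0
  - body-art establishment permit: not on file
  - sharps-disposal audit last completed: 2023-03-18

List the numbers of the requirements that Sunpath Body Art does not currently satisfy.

1. professional liability coverage $725,000 < $850,000 → not met
2. workstations without dedicated sharps container 2 > 1 → not met
3. condition 'performs piercings' holds; sanitation citations on record 3 > 2 → not met
4. first-aid certification 121 days ago vs limit 90 → not met
5. infection-control review 323 days ago vs limit 365 → met
6. autoclave spore test 375 days ago vs limit 365 → not met
7. condition 'offers permanent makeup' holds; licensed body piercers 0 < 4 → not met
8. sharps-disposal audit 398 days ago vs limit 365 → not met
9. health department inspection 276 days ago vs limit 270 → not met
10. bloodborne-pathogen training 34 days ago vs limit 30 → not met
11. body-art establishment permit absent → not met
Not met: 1, 2, 3, 4, 6, 7, 8, 9, 10, 11

1, 2, 3, 4, 6, 7, 8, 9, 10, 11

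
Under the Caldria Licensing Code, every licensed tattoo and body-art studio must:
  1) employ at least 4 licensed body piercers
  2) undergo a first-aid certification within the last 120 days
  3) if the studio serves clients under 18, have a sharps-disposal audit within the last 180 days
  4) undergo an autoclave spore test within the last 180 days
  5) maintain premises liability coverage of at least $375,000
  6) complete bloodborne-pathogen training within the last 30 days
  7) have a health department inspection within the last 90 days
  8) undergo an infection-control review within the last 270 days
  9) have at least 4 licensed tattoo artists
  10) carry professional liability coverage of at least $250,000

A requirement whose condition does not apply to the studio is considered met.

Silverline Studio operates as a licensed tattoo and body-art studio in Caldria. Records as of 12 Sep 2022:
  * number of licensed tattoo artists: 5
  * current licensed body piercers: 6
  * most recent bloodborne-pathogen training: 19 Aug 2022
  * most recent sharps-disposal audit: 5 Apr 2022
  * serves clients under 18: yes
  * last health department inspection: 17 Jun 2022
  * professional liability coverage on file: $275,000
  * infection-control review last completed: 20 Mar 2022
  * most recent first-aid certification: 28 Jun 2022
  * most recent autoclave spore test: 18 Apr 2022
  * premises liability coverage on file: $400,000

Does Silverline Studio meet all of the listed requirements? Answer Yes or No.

1. licensed body piercers 6 ≥ 4 → met
2. first-aid certification 76 days ago vs limit 120 → met
3. condition 'serves clients under 18' holds; sharps-disposal audit 160 days ago vs limit 180 → met
4. autoclave spore test 147 days ago vs limit 180 → met
5. premises liability coverage $400,000 ≥ $375,000 → met
6. bloodborne-pathogen training 24 days ago vs limit 30 → met
7. health department inspection 87 days ago vs limit 90 → met
8. infection-control review 176 days ago vs limit 270 → met
9. licensed tattoo artists 5 ≥ 4 → met
10. professional liability coverage $275,000 ≥ $250,000 → met
All met.

Yes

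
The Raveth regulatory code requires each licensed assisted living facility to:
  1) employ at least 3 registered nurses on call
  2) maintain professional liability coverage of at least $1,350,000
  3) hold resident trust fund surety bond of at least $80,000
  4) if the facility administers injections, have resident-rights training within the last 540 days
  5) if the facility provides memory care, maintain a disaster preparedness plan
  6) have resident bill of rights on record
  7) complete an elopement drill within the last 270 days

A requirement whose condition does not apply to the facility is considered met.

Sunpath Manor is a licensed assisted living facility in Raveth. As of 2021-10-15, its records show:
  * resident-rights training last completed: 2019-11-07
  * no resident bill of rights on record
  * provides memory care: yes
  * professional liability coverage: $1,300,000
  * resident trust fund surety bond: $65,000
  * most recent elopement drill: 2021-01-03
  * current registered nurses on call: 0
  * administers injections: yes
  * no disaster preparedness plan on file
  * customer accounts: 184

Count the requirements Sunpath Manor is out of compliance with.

7

1. registered nurses on call 0 < 3 → not met
2. professional liability coverage $1,300,000 < $1,350,000 → not met
3. resident trust fund surety bond $65,000 < $80,000 → not met
4. condition 'administers injections' holds; resident-rights training 708 days ago vs limit 540 → not met
5. condition 'provides memory care' holds; disaster preparedness plan absent → not met
6. resident bill of rights absent → not met
7. elopement drill 285 days ago vs limit 270 → not met
Not met: 7 of 7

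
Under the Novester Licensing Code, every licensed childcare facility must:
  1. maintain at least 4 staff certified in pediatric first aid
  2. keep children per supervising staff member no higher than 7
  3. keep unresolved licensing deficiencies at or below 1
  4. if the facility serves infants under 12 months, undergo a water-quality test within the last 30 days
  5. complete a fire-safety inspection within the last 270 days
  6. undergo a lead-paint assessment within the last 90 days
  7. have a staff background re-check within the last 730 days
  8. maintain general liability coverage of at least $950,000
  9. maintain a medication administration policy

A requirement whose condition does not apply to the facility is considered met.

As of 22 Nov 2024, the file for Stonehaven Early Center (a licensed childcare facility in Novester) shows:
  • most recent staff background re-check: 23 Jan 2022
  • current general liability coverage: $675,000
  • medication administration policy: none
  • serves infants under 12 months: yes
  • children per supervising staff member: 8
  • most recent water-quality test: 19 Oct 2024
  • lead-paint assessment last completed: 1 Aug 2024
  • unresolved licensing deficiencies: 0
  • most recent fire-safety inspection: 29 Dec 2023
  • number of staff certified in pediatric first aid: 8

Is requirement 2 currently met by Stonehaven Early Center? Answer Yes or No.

No

2. children per supervising staff member 8 > 7 → not met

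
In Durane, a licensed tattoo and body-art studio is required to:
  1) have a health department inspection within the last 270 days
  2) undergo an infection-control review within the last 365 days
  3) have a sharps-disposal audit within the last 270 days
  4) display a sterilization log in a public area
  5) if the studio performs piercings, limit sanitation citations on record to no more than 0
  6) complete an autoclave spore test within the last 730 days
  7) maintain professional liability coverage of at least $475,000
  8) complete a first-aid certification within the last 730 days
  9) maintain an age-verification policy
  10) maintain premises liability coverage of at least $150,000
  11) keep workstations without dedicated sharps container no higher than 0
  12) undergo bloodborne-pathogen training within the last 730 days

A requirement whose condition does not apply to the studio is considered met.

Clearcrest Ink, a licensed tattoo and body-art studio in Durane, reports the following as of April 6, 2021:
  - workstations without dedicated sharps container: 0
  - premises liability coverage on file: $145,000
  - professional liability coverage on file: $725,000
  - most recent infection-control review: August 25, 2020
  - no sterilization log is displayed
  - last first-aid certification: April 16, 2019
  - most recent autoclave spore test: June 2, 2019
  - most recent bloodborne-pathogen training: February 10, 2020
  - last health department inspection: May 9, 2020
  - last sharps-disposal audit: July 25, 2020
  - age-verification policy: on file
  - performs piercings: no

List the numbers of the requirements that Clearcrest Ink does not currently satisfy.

1. health department inspection 332 days ago vs limit 270 → not met
2. infection-control review 224 days ago vs limit 365 → met
3. sharps-disposal audit 255 days ago vs limit 270 → met
4. sterilization log absent → not met
5. condition 'performs piercings' does not hold → requirement n/a → met
6. autoclave spore test 674 days ago vs limit 730 → met
7. professional liability coverage $725,000 ≥ $475,000 → met
8. first-aid certification 721 days ago vs limit 730 → met
9. age-verification policy present → met
10. premises liability coverage $145,000 < $150,000 → not met
11. workstations without dedicated sharps container 0 ≤ 0 → met
12. bloodborne-pathogen training 421 days ago vs limit 730 → met
Not met: 1, 4, 10

1, 4, 10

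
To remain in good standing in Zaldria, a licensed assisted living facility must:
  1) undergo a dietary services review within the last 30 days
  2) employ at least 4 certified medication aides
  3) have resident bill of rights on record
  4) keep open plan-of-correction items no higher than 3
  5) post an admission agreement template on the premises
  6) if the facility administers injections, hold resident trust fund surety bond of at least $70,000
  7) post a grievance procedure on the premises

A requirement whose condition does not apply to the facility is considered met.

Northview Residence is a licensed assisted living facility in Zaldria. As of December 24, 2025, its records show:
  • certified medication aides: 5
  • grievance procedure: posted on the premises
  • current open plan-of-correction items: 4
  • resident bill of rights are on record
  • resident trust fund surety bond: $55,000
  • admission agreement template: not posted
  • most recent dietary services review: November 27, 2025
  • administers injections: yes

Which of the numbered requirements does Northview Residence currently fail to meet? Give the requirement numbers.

4, 5, 6

1. dietary services review 27 days ago vs limit 30 → met
2. certified medication aides 5 ≥ 4 → met
3. resident bill of rights present → met
4. open plan-of-correction items 4 > 3 → not met
5. admission agreement template absent → not met
6. condition 'administers injections' holds; resident trust fund surety bond $55,000 < $70,000 → not met
7. grievance procedure present → met
Not met: 4, 5, 6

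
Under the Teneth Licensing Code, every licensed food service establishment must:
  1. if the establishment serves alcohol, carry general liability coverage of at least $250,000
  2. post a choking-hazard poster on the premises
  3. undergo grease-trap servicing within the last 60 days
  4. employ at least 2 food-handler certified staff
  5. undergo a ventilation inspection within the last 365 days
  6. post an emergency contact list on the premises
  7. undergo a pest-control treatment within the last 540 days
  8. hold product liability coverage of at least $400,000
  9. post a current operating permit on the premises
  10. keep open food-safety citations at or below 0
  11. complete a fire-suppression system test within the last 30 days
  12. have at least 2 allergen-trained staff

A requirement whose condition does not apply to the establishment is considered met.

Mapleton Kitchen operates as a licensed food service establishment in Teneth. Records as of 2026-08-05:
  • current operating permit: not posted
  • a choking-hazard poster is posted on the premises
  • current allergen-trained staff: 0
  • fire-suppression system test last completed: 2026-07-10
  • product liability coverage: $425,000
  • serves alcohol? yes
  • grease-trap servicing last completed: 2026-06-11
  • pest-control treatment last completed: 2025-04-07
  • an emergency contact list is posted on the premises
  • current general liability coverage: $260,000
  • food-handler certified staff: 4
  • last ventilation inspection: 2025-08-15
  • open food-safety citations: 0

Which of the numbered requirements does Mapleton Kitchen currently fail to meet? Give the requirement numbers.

1. condition 'serves alcohol' holds; general liability coverage $260,000 ≥ $250,000 → met
2. choking-hazard poster present → met
3. grease-trap servicing 55 days ago vs limit 60 → met
4. food-handler certified staff 4 ≥ 2 → met
5. ventilation inspection 355 days ago vs limit 365 → met
6. emergency contact list present → met
7. pest-control treatment 485 days ago vs limit 540 → met
8. product liability coverage $425,000 ≥ $400,000 → met
9. current operating permit absent → not met
10. open food-safety citations 0 ≤ 0 → met
11. fire-suppression system test 26 days ago vs limit 30 → met
12. allergen-trained staff 0 < 2 → not met
Not met: 9, 12

9, 12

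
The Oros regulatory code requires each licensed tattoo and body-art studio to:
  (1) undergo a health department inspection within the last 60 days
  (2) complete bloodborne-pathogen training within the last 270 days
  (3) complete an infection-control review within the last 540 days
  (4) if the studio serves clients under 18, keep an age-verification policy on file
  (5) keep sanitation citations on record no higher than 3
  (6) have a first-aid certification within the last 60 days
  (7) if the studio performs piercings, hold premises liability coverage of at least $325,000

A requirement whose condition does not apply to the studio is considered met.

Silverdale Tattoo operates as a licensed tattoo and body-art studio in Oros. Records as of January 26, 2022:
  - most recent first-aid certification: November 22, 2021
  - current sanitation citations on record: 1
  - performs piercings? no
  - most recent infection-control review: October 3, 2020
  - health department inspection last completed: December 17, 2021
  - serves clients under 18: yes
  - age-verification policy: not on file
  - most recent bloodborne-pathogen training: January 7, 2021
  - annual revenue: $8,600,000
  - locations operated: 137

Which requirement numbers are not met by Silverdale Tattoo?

1. health department inspection 40 days ago vs limit 60 → met
2. bloodborne-pathogen training 384 days ago vs limit 270 → not met
3. infection-control review 480 days ago vs limit 540 → met
4. condition 'serves clients under 18' holds; age-verification policy absent → not met
5. sanitation citations on record 1 ≤ 3 → met
6. first-aid certification 65 days ago vs limit 60 → not met
7. condition 'performs piercings' does not hold → requirement n/a → met
Not met: 2, 4, 6

2, 4, 6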